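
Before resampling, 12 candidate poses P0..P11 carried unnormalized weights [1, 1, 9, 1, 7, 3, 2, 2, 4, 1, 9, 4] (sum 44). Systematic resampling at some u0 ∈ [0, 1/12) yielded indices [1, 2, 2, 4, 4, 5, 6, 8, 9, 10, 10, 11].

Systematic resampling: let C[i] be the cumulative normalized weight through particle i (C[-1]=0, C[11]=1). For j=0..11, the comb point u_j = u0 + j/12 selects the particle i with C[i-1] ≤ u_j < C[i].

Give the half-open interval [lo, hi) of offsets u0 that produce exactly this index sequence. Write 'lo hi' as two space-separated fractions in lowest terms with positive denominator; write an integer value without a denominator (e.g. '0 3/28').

1/44 5/132

C = [1/44, 1/22, 1/4, 3/11, 19/44, 1/2, 6/11, 13/22, 15/22, 31/44, 10/11, 1]
j=0 picked index 1: u0 ∈ [1/44, 1/22)
j=1 picked index 2: u0 ∈ [-5/132, 1/6)
j=2 picked index 2: u0 ∈ [-4/33, 1/12)
j=3 picked index 4: u0 ∈ [1/44, 2/11)
j=4 picked index 4: u0 ∈ [-2/33, 13/132)
j=5 picked index 5: u0 ∈ [1/66, 1/12)
j=6 picked index 6: u0 ∈ [0, 1/22)
j=7 picked index 8: u0 ∈ [1/132, 13/132)
j=8 picked index 9: u0 ∈ [1/66, 5/132)
j=9 picked index 10: u0 ∈ [-1/22, 7/44)
j=10 picked index 10: u0 ∈ [-17/132, 5/66)
j=11 picked index 11: u0 ∈ [-1/132, 1/12)
intersection: [1/44, 5/132)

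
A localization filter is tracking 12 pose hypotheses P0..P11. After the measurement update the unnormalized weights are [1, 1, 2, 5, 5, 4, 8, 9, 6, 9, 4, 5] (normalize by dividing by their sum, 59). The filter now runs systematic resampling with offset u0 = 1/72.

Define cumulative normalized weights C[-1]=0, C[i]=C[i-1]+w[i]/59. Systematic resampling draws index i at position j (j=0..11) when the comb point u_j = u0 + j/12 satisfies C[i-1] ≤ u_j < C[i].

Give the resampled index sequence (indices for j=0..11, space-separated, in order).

C = [1/59, 2/59, 4/59, 9/59, 14/59, 18/59, 26/59, 35/59, 41/59, 50/59, 54/59, 1]
j=0: u_0=1/72 ∈ [0, 1/59) → index 0
j=1: u_1=7/72 ∈ [4/59, 9/59) → index 3
j=2: u_2=13/72 ∈ [9/59, 14/59) → index 4
j=3: u_3=19/72 ∈ [14/59, 18/59) → index 5
j=4: u_4=25/72 ∈ [18/59, 26/59) → index 6
j=5: u_5=31/72 ∈ [18/59, 26/59) → index 6
j=6: u_6=37/72 ∈ [26/59, 35/59) → index 7
j=7: u_7=43/72 ∈ [35/59, 41/59) → index 8
j=8: u_8=49/72 ∈ [35/59, 41/59) → index 8
j=9: u_9=55/72 ∈ [41/59, 50/59) → index 9
j=10: u_10=61/72 ∈ [41/59, 50/59) → index 9
j=11: u_11=67/72 ∈ [54/59, 1) → index 11

0 3 4 5 6 6 7 8 8 9 9 11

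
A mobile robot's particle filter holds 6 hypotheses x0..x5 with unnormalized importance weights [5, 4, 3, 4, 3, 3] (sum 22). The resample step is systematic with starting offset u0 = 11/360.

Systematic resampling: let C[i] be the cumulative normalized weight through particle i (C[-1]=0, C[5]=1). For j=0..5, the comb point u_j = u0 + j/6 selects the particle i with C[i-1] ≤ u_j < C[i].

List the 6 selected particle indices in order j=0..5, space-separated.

C = [5/22, 9/22, 6/11, 8/11, 19/22, 1]
j=0: u_0=11/360 ∈ [0, 5/22) → index 0
j=1: u_1=71/360 ∈ [0, 5/22) → index 0
j=2: u_2=131/360 ∈ [5/22, 9/22) → index 1
j=3: u_3=191/360 ∈ [9/22, 6/11) → index 2
j=4: u_4=251/360 ∈ [6/11, 8/11) → index 3
j=5: u_5=311/360 ∈ [19/22, 1) → index 5

0 0 1 2 3 5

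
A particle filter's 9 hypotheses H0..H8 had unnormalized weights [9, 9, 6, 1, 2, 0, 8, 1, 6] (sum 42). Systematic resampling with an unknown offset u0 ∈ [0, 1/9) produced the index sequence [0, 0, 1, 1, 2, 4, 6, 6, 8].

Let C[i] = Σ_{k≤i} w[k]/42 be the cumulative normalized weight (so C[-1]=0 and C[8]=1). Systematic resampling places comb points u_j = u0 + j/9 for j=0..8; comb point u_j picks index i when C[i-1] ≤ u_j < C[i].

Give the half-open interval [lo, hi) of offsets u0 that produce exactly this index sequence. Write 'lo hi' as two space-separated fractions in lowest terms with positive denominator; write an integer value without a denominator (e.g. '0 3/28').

C = [3/14, 3/7, 4/7, 25/42, 9/14, 9/14, 5/6, 6/7, 1]
j=0 picked index 0: u0 ∈ [0, 3/14)
j=1 picked index 0: u0 ∈ [-1/9, 13/126)
j=2 picked index 1: u0 ∈ [-1/126, 13/63)
j=3 picked index 1: u0 ∈ [-5/42, 2/21)
j=4 picked index 2: u0 ∈ [-1/63, 8/63)
j=5 picked index 4: u0 ∈ [5/126, 11/126)
j=6 picked index 6: u0 ∈ [-1/42, 1/6)
j=7 picked index 6: u0 ∈ [-17/126, 1/18)
j=8 picked index 8: u0 ∈ [-2/63, 1/9)
intersection: [5/126, 1/18)

5/126 1/18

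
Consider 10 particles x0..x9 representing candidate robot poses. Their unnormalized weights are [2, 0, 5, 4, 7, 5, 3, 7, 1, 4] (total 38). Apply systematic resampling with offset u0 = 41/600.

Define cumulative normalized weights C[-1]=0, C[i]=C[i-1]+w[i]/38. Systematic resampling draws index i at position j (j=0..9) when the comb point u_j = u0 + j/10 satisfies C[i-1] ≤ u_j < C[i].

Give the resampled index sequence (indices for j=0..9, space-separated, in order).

2 2 3 4 4 5 6 7 7 9

C = [1/19, 1/19, 7/38, 11/38, 9/19, 23/38, 13/19, 33/38, 17/19, 1]
j=0: u_0=41/600 ∈ [1/19, 7/38) → index 2
j=1: u_1=101/600 ∈ [1/19, 7/38) → index 2
j=2: u_2=161/600 ∈ [7/38, 11/38) → index 3
j=3: u_3=221/600 ∈ [11/38, 9/19) → index 4
j=4: u_4=281/600 ∈ [11/38, 9/19) → index 4
j=5: u_5=341/600 ∈ [9/19, 23/38) → index 5
j=6: u_6=401/600 ∈ [23/38, 13/19) → index 6
j=7: u_7=461/600 ∈ [13/19, 33/38) → index 7
j=8: u_8=521/600 ∈ [13/19, 33/38) → index 7
j=9: u_9=581/600 ∈ [17/19, 1) → index 9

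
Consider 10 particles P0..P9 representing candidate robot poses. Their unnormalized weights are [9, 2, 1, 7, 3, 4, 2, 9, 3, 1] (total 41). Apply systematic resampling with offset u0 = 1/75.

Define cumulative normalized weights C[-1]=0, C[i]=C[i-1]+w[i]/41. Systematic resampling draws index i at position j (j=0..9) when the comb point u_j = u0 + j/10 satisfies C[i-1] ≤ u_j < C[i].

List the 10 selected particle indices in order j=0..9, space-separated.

C = [9/41, 11/41, 12/41, 19/41, 22/41, 26/41, 28/41, 37/41, 40/41, 1]
j=0: u_0=1/75 ∈ [0, 9/41) → index 0
j=1: u_1=17/150 ∈ [0, 9/41) → index 0
j=2: u_2=16/75 ∈ [0, 9/41) → index 0
j=3: u_3=47/150 ∈ [12/41, 19/41) → index 3
j=4: u_4=31/75 ∈ [12/41, 19/41) → index 3
j=5: u_5=77/150 ∈ [19/41, 22/41) → index 4
j=6: u_6=46/75 ∈ [22/41, 26/41) → index 5
j=7: u_7=107/150 ∈ [28/41, 37/41) → index 7
j=8: u_8=61/75 ∈ [28/41, 37/41) → index 7
j=9: u_9=137/150 ∈ [37/41, 40/41) → index 8

0 0 0 3 3 4 5 7 7 8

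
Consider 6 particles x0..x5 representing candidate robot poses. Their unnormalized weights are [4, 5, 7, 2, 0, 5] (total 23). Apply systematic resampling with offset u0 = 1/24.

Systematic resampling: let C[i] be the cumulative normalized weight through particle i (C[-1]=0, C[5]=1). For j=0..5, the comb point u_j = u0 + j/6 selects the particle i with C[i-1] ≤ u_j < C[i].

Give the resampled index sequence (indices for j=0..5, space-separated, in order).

0 1 1 2 3 5

C = [4/23, 9/23, 16/23, 18/23, 18/23, 1]
j=0: u_0=1/24 ∈ [0, 4/23) → index 0
j=1: u_1=5/24 ∈ [4/23, 9/23) → index 1
j=2: u_2=3/8 ∈ [4/23, 9/23) → index 1
j=3: u_3=13/24 ∈ [9/23, 16/23) → index 2
j=4: u_4=17/24 ∈ [16/23, 18/23) → index 3
j=5: u_5=7/8 ∈ [18/23, 1) → index 5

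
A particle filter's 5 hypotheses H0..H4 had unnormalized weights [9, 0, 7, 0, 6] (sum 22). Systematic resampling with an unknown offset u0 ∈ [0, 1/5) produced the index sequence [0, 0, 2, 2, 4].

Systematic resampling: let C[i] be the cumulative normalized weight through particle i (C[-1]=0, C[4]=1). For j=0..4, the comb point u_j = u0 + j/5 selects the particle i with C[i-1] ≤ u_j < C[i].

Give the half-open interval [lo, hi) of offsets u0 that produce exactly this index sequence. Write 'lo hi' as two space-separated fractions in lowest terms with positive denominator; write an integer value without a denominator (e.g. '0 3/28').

C = [9/22, 9/22, 8/11, 8/11, 1]
j=0 picked index 0: u0 ∈ [0, 9/22)
j=1 picked index 0: u0 ∈ [-1/5, 23/110)
j=2 picked index 2: u0 ∈ [1/110, 18/55)
j=3 picked index 2: u0 ∈ [-21/110, 7/55)
j=4 picked index 4: u0 ∈ [-4/55, 1/5)
intersection: [1/110, 7/55)

1/110 7/55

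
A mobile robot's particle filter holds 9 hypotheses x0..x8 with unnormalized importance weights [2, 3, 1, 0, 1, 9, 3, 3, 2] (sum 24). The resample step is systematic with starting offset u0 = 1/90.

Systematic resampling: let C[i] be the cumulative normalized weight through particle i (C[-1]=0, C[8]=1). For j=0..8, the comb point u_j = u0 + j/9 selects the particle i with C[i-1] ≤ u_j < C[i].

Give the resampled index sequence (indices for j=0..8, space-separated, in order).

0 1 2 5 5 5 6 6 7

C = [1/12, 5/24, 1/4, 1/4, 7/24, 2/3, 19/24, 11/12, 1]
j=0: u_0=1/90 ∈ [0, 1/12) → index 0
j=1: u_1=11/90 ∈ [1/12, 5/24) → index 1
j=2: u_2=7/30 ∈ [5/24, 1/4) → index 2
j=3: u_3=31/90 ∈ [7/24, 2/3) → index 5
j=4: u_4=41/90 ∈ [7/24, 2/3) → index 5
j=5: u_5=17/30 ∈ [7/24, 2/3) → index 5
j=6: u_6=61/90 ∈ [2/3, 19/24) → index 6
j=7: u_7=71/90 ∈ [2/3, 19/24) → index 6
j=8: u_8=9/10 ∈ [19/24, 11/12) → index 7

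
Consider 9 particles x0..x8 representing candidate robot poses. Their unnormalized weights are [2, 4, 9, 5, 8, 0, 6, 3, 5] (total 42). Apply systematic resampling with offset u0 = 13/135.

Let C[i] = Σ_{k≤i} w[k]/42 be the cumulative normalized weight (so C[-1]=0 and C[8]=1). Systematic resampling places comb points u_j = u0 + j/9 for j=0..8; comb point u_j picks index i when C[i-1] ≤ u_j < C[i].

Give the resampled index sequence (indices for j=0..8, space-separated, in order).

1 2 2 3 4 4 6 7 8

C = [1/21, 1/7, 5/14, 10/21, 2/3, 2/3, 17/21, 37/42, 1]
j=0: u_0=13/135 ∈ [1/21, 1/7) → index 1
j=1: u_1=28/135 ∈ [1/7, 5/14) → index 2
j=2: u_2=43/135 ∈ [1/7, 5/14) → index 2
j=3: u_3=58/135 ∈ [5/14, 10/21) → index 3
j=4: u_4=73/135 ∈ [10/21, 2/3) → index 4
j=5: u_5=88/135 ∈ [10/21, 2/3) → index 4
j=6: u_6=103/135 ∈ [2/3, 17/21) → index 6
j=7: u_7=118/135 ∈ [17/21, 37/42) → index 7
j=8: u_8=133/135 ∈ [37/42, 1) → index 8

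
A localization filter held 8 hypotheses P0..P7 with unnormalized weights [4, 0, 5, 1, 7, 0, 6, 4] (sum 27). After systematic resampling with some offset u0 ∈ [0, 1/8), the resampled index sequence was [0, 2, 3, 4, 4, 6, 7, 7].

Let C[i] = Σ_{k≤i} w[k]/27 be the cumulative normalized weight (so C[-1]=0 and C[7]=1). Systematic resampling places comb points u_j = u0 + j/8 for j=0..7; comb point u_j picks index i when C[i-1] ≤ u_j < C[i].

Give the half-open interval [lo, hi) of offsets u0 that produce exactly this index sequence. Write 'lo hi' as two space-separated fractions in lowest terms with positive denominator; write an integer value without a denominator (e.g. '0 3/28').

11/108 13/108

C = [4/27, 4/27, 1/3, 10/27, 17/27, 17/27, 23/27, 1]
j=0 picked index 0: u0 ∈ [0, 4/27)
j=1 picked index 2: u0 ∈ [5/216, 5/24)
j=2 picked index 3: u0 ∈ [1/12, 13/108)
j=3 picked index 4: u0 ∈ [-1/216, 55/216)
j=4 picked index 4: u0 ∈ [-7/54, 7/54)
j=5 picked index 6: u0 ∈ [1/216, 49/216)
j=6 picked index 7: u0 ∈ [11/108, 1/4)
j=7 picked index 7: u0 ∈ [-5/216, 1/8)
intersection: [11/108, 13/108)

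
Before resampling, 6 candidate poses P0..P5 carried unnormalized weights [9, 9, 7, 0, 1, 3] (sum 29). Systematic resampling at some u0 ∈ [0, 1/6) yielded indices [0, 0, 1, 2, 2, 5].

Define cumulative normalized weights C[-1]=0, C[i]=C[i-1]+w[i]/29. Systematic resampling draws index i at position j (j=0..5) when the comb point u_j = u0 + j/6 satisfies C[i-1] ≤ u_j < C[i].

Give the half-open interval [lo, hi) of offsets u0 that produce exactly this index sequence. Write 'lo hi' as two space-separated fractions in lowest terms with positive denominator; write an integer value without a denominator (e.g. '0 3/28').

7/58 25/174

C = [9/29, 18/29, 25/29, 25/29, 26/29, 1]
j=0 picked index 0: u0 ∈ [0, 9/29)
j=1 picked index 0: u0 ∈ [-1/6, 25/174)
j=2 picked index 1: u0 ∈ [-2/87, 25/87)
j=3 picked index 2: u0 ∈ [7/58, 21/58)
j=4 picked index 2: u0 ∈ [-4/87, 17/87)
j=5 picked index 5: u0 ∈ [11/174, 1/6)
intersection: [7/58, 25/174)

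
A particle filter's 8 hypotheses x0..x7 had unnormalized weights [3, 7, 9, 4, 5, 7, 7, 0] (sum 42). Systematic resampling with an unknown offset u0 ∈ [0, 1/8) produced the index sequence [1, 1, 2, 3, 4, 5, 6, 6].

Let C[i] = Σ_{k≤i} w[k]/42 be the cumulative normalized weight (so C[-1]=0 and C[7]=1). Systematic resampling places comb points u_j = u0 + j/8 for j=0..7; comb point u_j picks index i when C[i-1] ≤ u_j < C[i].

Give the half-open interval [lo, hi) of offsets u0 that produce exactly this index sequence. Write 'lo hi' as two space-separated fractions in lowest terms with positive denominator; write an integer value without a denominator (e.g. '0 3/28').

C = [1/14, 5/21, 19/42, 23/42, 2/3, 5/6, 1, 1]
j=0 picked index 1: u0 ∈ [1/14, 5/21)
j=1 picked index 1: u0 ∈ [-3/56, 19/168)
j=2 picked index 2: u0 ∈ [-1/84, 17/84)
j=3 picked index 3: u0 ∈ [13/168, 29/168)
j=4 picked index 4: u0 ∈ [1/21, 1/6)
j=5 picked index 5: u0 ∈ [1/24, 5/24)
j=6 picked index 6: u0 ∈ [1/12, 1/4)
j=7 picked index 6: u0 ∈ [-1/24, 1/8)
intersection: [1/12, 19/168)

1/12 19/168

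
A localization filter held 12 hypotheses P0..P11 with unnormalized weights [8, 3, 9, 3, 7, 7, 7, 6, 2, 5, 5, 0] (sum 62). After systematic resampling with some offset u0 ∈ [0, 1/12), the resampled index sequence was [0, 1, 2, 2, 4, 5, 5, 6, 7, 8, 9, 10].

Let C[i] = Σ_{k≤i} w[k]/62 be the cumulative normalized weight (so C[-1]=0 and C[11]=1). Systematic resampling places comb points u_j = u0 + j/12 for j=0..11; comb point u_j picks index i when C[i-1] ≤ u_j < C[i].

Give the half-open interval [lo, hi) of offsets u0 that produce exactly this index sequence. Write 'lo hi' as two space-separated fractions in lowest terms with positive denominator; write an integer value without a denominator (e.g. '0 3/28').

25/372 9/124

C = [4/31, 11/62, 10/31, 23/62, 15/31, 37/62, 22/31, 25/31, 26/31, 57/62, 1, 1]
j=0 picked index 0: u0 ∈ [0, 4/31)
j=1 picked index 1: u0 ∈ [17/372, 35/372)
j=2 picked index 2: u0 ∈ [1/93, 29/186)
j=3 picked index 2: u0 ∈ [-9/124, 9/124)
j=4 picked index 4: u0 ∈ [7/186, 14/93)
j=5 picked index 5: u0 ∈ [25/372, 67/372)
j=6 picked index 5: u0 ∈ [-1/62, 3/31)
j=7 picked index 6: u0 ∈ [5/372, 47/372)
j=8 picked index 7: u0 ∈ [4/93, 13/93)
j=9 picked index 8: u0 ∈ [7/124, 11/124)
j=10 picked index 9: u0 ∈ [1/186, 8/93)
j=11 picked index 10: u0 ∈ [1/372, 1/12)
intersection: [25/372, 9/124)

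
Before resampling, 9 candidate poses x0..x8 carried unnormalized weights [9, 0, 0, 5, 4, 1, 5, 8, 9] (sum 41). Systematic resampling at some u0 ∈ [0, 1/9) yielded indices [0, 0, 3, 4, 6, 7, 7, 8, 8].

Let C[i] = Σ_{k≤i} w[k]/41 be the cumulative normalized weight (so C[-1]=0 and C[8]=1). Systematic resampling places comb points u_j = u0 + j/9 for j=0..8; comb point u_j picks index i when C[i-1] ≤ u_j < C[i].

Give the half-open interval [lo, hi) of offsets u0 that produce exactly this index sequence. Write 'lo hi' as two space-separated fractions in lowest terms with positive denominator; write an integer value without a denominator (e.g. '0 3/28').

11/369 13/123

C = [9/41, 9/41, 9/41, 14/41, 18/41, 19/41, 24/41, 32/41, 1]
j=0 picked index 0: u0 ∈ [0, 9/41)
j=1 picked index 0: u0 ∈ [-1/9, 40/369)
j=2 picked index 3: u0 ∈ [-1/369, 44/369)
j=3 picked index 4: u0 ∈ [1/123, 13/123)
j=4 picked index 6: u0 ∈ [7/369, 52/369)
j=5 picked index 7: u0 ∈ [11/369, 83/369)
j=6 picked index 7: u0 ∈ [-10/123, 14/123)
j=7 picked index 8: u0 ∈ [1/369, 2/9)
j=8 picked index 8: u0 ∈ [-40/369, 1/9)
intersection: [11/369, 13/123)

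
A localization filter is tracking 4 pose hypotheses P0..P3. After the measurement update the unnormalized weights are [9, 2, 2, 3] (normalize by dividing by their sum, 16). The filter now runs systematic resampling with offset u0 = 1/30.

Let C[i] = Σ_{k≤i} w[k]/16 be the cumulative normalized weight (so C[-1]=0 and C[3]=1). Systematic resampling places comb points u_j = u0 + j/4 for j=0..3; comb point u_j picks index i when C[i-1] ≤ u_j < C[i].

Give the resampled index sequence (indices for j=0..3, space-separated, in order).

C = [9/16, 11/16, 13/16, 1]
j=0: u_0=1/30 ∈ [0, 9/16) → index 0
j=1: u_1=17/60 ∈ [0, 9/16) → index 0
j=2: u_2=8/15 ∈ [0, 9/16) → index 0
j=3: u_3=47/60 ∈ [11/16, 13/16) → index 2

0 0 0 2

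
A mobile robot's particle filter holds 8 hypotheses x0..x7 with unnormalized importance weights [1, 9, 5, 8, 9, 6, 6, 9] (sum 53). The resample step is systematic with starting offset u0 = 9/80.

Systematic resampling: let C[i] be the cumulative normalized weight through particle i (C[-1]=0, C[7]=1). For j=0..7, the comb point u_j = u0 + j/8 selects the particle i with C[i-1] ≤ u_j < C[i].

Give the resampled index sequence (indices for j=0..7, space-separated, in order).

1 2 3 4 5 6 7 7

C = [1/53, 10/53, 15/53, 23/53, 32/53, 38/53, 44/53, 1]
j=0: u_0=9/80 ∈ [1/53, 10/53) → index 1
j=1: u_1=19/80 ∈ [10/53, 15/53) → index 2
j=2: u_2=29/80 ∈ [15/53, 23/53) → index 3
j=3: u_3=39/80 ∈ [23/53, 32/53) → index 4
j=4: u_4=49/80 ∈ [32/53, 38/53) → index 5
j=5: u_5=59/80 ∈ [38/53, 44/53) → index 6
j=6: u_6=69/80 ∈ [44/53, 1) → index 7
j=7: u_7=79/80 ∈ [44/53, 1) → index 7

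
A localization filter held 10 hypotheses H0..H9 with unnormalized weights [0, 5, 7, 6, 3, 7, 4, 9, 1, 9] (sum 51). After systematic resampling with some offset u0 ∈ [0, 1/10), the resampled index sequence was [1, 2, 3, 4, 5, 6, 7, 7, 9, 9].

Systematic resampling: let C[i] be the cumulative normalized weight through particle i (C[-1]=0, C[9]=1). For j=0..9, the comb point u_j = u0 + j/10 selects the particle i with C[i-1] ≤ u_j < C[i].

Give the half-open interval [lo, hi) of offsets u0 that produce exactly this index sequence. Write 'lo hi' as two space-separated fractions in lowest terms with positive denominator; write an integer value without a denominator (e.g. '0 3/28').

C = [0, 5/51, 4/17, 6/17, 7/17, 28/51, 32/51, 41/51, 14/17, 1]
j=0 picked index 1: u0 ∈ [0, 5/51)
j=1 picked index 2: u0 ∈ [-1/510, 23/170)
j=2 picked index 3: u0 ∈ [3/85, 13/85)
j=3 picked index 4: u0 ∈ [9/170, 19/170)
j=4 picked index 5: u0 ∈ [1/85, 38/255)
j=5 picked index 6: u0 ∈ [5/102, 13/102)
j=6 picked index 7: u0 ∈ [7/255, 52/255)
j=7 picked index 7: u0 ∈ [-37/510, 53/510)
j=8 picked index 9: u0 ∈ [2/85, 1/5)
j=9 picked index 9: u0 ∈ [-13/170, 1/10)
intersection: [9/170, 5/51)

9/170 5/51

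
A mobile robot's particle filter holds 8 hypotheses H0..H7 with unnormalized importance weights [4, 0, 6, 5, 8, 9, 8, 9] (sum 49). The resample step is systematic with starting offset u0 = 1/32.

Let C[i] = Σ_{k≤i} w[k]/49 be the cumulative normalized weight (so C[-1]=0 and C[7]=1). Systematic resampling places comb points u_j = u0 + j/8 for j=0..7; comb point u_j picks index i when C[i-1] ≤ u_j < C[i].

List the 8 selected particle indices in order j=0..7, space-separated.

0 2 3 4 5 6 6 7

C = [4/49, 4/49, 10/49, 15/49, 23/49, 32/49, 40/49, 1]
j=0: u_0=1/32 ∈ [0, 4/49) → index 0
j=1: u_1=5/32 ∈ [4/49, 10/49) → index 2
j=2: u_2=9/32 ∈ [10/49, 15/49) → index 3
j=3: u_3=13/32 ∈ [15/49, 23/49) → index 4
j=4: u_4=17/32 ∈ [23/49, 32/49) → index 5
j=5: u_5=21/32 ∈ [32/49, 40/49) → index 6
j=6: u_6=25/32 ∈ [32/49, 40/49) → index 6
j=7: u_7=29/32 ∈ [40/49, 1) → index 7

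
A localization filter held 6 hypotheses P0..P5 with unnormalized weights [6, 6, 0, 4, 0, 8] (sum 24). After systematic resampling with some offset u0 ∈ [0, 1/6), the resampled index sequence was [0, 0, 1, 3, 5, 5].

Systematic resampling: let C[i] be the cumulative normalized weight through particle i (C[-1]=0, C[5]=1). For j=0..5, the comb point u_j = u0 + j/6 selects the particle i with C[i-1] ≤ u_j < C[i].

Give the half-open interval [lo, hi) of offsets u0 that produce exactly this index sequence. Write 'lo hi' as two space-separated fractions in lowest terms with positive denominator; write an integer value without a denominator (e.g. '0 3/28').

0 1/12

C = [1/4, 1/2, 1/2, 2/3, 2/3, 1]
j=0 picked index 0: u0 ∈ [0, 1/4)
j=1 picked index 0: u0 ∈ [-1/6, 1/12)
j=2 picked index 1: u0 ∈ [-1/12, 1/6)
j=3 picked index 3: u0 ∈ [0, 1/6)
j=4 picked index 5: u0 ∈ [0, 1/3)
j=5 picked index 5: u0 ∈ [-1/6, 1/6)
intersection: [0, 1/12)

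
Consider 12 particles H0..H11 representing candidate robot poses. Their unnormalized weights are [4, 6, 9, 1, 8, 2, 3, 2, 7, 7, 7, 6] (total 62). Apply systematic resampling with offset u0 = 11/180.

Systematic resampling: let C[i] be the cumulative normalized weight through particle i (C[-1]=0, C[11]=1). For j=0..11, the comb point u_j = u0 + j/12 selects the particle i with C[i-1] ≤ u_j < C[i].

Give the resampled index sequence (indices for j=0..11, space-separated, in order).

C = [2/31, 5/31, 19/62, 10/31, 14/31, 15/31, 33/62, 35/62, 21/31, 49/62, 28/31, 1]
j=0: u_0=11/180 ∈ [0, 2/31) → index 0
j=1: u_1=13/90 ∈ [2/31, 5/31) → index 1
j=2: u_2=41/180 ∈ [5/31, 19/62) → index 2
j=3: u_3=14/45 ∈ [19/62, 10/31) → index 3
j=4: u_4=71/180 ∈ [10/31, 14/31) → index 4
j=5: u_5=43/90 ∈ [14/31, 15/31) → index 5
j=6: u_6=101/180 ∈ [33/62, 35/62) → index 7
j=7: u_7=29/45 ∈ [35/62, 21/31) → index 8
j=8: u_8=131/180 ∈ [21/31, 49/62) → index 9
j=9: u_9=73/90 ∈ [49/62, 28/31) → index 10
j=10: u_10=161/180 ∈ [49/62, 28/31) → index 10
j=11: u_11=44/45 ∈ [28/31, 1) → index 11

0 1 2 3 4 5 7 8 9 10 10 11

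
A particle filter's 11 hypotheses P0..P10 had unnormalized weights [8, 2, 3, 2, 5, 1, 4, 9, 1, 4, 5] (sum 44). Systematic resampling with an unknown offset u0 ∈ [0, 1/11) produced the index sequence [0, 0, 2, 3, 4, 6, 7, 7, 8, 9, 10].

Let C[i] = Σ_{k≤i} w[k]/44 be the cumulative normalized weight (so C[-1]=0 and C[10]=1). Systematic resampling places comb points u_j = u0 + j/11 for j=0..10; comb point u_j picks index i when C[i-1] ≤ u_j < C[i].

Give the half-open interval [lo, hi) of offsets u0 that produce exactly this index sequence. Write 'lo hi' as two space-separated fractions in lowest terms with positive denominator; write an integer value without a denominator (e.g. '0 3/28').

1/22 3/44

C = [2/11, 5/22, 13/44, 15/44, 5/11, 21/44, 25/44, 17/22, 35/44, 39/44, 1]
j=0 picked index 0: u0 ∈ [0, 2/11)
j=1 picked index 0: u0 ∈ [-1/11, 1/11)
j=2 picked index 2: u0 ∈ [1/22, 5/44)
j=3 picked index 3: u0 ∈ [1/44, 3/44)
j=4 picked index 4: u0 ∈ [-1/44, 1/11)
j=5 picked index 6: u0 ∈ [1/44, 5/44)
j=6 picked index 7: u0 ∈ [1/44, 5/22)
j=7 picked index 7: u0 ∈ [-3/44, 3/22)
j=8 picked index 8: u0 ∈ [1/22, 3/44)
j=9 picked index 9: u0 ∈ [-1/44, 3/44)
j=10 picked index 10: u0 ∈ [-1/44, 1/11)
intersection: [1/22, 3/44)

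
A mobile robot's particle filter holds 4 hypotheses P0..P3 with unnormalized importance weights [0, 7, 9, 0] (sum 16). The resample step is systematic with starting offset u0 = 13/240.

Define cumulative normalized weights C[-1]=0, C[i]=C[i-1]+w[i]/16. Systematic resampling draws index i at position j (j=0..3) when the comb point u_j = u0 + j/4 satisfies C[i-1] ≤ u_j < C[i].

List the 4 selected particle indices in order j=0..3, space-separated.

1 1 2 2

C = [0, 7/16, 1, 1]
j=0: u_0=13/240 ∈ [0, 7/16) → index 1
j=1: u_1=73/240 ∈ [0, 7/16) → index 1
j=2: u_2=133/240 ∈ [7/16, 1) → index 2
j=3: u_3=193/240 ∈ [7/16, 1) → index 2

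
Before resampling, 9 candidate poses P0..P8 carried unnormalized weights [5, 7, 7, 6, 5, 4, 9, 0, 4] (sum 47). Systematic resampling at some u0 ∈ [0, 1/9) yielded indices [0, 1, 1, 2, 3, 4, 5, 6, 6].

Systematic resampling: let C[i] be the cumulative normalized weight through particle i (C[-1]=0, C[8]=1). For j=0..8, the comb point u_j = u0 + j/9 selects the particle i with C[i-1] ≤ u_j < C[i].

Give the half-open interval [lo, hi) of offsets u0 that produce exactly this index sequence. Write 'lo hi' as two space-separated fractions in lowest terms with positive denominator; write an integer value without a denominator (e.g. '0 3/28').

0 11/423

C = [5/47, 12/47, 19/47, 25/47, 30/47, 34/47, 43/47, 43/47, 1]
j=0 picked index 0: u0 ∈ [0, 5/47)
j=1 picked index 1: u0 ∈ [-2/423, 61/423)
j=2 picked index 1: u0 ∈ [-49/423, 14/423)
j=3 picked index 2: u0 ∈ [-11/141, 10/141)
j=4 picked index 3: u0 ∈ [-17/423, 37/423)
j=5 picked index 4: u0 ∈ [-10/423, 35/423)
j=6 picked index 5: u0 ∈ [-4/141, 8/141)
j=7 picked index 6: u0 ∈ [-23/423, 58/423)
j=8 picked index 6: u0 ∈ [-70/423, 11/423)
intersection: [0, 11/423)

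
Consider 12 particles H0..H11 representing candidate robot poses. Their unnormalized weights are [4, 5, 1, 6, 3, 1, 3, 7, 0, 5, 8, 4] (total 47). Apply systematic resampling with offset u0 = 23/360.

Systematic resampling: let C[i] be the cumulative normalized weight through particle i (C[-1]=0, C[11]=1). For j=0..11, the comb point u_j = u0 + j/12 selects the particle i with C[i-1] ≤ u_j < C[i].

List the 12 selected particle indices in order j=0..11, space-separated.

C = [4/47, 9/47, 10/47, 16/47, 19/47, 20/47, 23/47, 30/47, 30/47, 35/47, 43/47, 1]
j=0: u_0=23/360 ∈ [0, 4/47) → index 0
j=1: u_1=53/360 ∈ [4/47, 9/47) → index 1
j=2: u_2=83/360 ∈ [10/47, 16/47) → index 3
j=3: u_3=113/360 ∈ [10/47, 16/47) → index 3
j=4: u_4=143/360 ∈ [16/47, 19/47) → index 4
j=5: u_5=173/360 ∈ [20/47, 23/47) → index 6
j=6: u_6=203/360 ∈ [23/47, 30/47) → index 7
j=7: u_7=233/360 ∈ [30/47, 35/47) → index 9
j=8: u_8=263/360 ∈ [30/47, 35/47) → index 9
j=9: u_9=293/360 ∈ [35/47, 43/47) → index 10
j=10: u_10=323/360 ∈ [35/47, 43/47) → index 10
j=11: u_11=353/360 ∈ [43/47, 1) → index 11

0 1 3 3 4 6 7 9 9 10 10 11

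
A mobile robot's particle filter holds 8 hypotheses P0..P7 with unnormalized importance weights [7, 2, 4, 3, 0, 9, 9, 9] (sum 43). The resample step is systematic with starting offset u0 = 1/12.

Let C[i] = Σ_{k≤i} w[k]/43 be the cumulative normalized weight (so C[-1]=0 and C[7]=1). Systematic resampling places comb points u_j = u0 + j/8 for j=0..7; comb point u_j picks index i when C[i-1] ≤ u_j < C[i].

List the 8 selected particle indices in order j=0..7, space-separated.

C = [7/43, 9/43, 13/43, 16/43, 16/43, 25/43, 34/43, 1]
j=0: u_0=1/12 ∈ [0, 7/43) → index 0
j=1: u_1=5/24 ∈ [7/43, 9/43) → index 1
j=2: u_2=1/3 ∈ [13/43, 16/43) → index 3
j=3: u_3=11/24 ∈ [16/43, 25/43) → index 5
j=4: u_4=7/12 ∈ [25/43, 34/43) → index 6
j=5: u_5=17/24 ∈ [25/43, 34/43) → index 6
j=6: u_6=5/6 ∈ [34/43, 1) → index 7
j=7: u_7=23/24 ∈ [34/43, 1) → index 7

0 1 3 5 6 6 7 7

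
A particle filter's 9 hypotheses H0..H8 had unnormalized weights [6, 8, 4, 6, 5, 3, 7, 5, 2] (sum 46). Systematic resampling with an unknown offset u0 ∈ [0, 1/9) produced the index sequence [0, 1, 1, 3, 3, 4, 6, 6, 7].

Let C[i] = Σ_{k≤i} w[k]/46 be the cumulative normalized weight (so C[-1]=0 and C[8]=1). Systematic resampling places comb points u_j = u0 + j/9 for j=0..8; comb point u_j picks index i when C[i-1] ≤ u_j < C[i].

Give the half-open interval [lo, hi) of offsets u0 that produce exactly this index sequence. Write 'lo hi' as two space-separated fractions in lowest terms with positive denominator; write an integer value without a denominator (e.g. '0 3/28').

C = [3/23, 7/23, 9/23, 12/23, 29/46, 16/23, 39/46, 22/23, 1]
j=0 picked index 0: u0 ∈ [0, 3/23)
j=1 picked index 1: u0 ∈ [4/207, 40/207)
j=2 picked index 1: u0 ∈ [-19/207, 17/207)
j=3 picked index 3: u0 ∈ [4/69, 13/69)
j=4 picked index 3: u0 ∈ [-11/207, 16/207)
j=5 picked index 4: u0 ∈ [-7/207, 31/414)
j=6 picked index 6: u0 ∈ [2/69, 25/138)
j=7 picked index 6: u0 ∈ [-17/207, 29/414)
j=8 picked index 7: u0 ∈ [-17/414, 14/207)
intersection: [4/69, 14/207)

4/69 14/207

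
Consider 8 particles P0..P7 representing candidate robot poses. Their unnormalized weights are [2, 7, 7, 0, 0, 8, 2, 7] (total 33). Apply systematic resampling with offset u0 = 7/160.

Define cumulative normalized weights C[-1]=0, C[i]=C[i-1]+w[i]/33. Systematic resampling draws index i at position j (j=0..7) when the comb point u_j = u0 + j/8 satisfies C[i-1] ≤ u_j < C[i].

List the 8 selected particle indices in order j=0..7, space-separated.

C = [2/33, 3/11, 16/33, 16/33, 16/33, 8/11, 26/33, 1]
j=0: u_0=7/160 ∈ [0, 2/33) → index 0
j=1: u_1=27/160 ∈ [2/33, 3/11) → index 1
j=2: u_2=47/160 ∈ [3/11, 16/33) → index 2
j=3: u_3=67/160 ∈ [3/11, 16/33) → index 2
j=4: u_4=87/160 ∈ [16/33, 8/11) → index 5
j=5: u_5=107/160 ∈ [16/33, 8/11) → index 5
j=6: u_6=127/160 ∈ [26/33, 1) → index 7
j=7: u_7=147/160 ∈ [26/33, 1) → index 7

0 1 2 2 5 5 7 7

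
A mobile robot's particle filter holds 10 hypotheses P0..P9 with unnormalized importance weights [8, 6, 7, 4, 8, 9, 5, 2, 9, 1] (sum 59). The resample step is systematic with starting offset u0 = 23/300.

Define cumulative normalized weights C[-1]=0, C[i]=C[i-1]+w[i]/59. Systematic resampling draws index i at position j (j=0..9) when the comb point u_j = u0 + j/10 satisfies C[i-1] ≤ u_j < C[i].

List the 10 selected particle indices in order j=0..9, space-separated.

C = [8/59, 14/59, 21/59, 25/59, 33/59, 42/59, 47/59, 49/59, 58/59, 1]
j=0: u_0=23/300 ∈ [0, 8/59) → index 0
j=1: u_1=53/300 ∈ [8/59, 14/59) → index 1
j=2: u_2=83/300 ∈ [14/59, 21/59) → index 2
j=3: u_3=113/300 ∈ [21/59, 25/59) → index 3
j=4: u_4=143/300 ∈ [25/59, 33/59) → index 4
j=5: u_5=173/300 ∈ [33/59, 42/59) → index 5
j=6: u_6=203/300 ∈ [33/59, 42/59) → index 5
j=7: u_7=233/300 ∈ [42/59, 47/59) → index 6
j=8: u_8=263/300 ∈ [49/59, 58/59) → index 8
j=9: u_9=293/300 ∈ [49/59, 58/59) → index 8

0 1 2 3 4 5 5 6 8 8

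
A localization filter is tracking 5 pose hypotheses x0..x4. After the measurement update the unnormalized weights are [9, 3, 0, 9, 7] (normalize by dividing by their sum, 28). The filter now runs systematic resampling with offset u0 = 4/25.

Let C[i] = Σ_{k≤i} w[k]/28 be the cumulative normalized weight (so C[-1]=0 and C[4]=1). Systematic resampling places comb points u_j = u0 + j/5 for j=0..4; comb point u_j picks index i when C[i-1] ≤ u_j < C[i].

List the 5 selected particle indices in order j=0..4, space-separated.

C = [9/28, 3/7, 3/7, 3/4, 1]
j=0: u_0=4/25 ∈ [0, 9/28) → index 0
j=1: u_1=9/25 ∈ [9/28, 3/7) → index 1
j=2: u_2=14/25 ∈ [3/7, 3/4) → index 3
j=3: u_3=19/25 ∈ [3/4, 1) → index 4
j=4: u_4=24/25 ∈ [3/4, 1) → index 4

0 1 3 4 4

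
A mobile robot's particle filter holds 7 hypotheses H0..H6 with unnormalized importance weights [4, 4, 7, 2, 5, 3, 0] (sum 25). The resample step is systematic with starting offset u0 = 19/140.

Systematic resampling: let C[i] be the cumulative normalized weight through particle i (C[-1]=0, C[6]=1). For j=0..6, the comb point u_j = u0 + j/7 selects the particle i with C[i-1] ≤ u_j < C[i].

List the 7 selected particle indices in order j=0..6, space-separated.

0 1 2 2 4 4 5

C = [4/25, 8/25, 3/5, 17/25, 22/25, 1, 1]
j=0: u_0=19/140 ∈ [0, 4/25) → index 0
j=1: u_1=39/140 ∈ [4/25, 8/25) → index 1
j=2: u_2=59/140 ∈ [8/25, 3/5) → index 2
j=3: u_3=79/140 ∈ [8/25, 3/5) → index 2
j=4: u_4=99/140 ∈ [17/25, 22/25) → index 4
j=5: u_5=17/20 ∈ [17/25, 22/25) → index 4
j=6: u_6=139/140 ∈ [22/25, 1) → index 5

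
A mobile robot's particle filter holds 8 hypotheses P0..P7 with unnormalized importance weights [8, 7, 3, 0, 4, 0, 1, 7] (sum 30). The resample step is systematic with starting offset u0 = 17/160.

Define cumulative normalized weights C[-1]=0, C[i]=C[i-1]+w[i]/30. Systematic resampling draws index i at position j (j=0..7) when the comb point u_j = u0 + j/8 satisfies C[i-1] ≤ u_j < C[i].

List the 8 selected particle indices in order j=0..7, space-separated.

C = [4/15, 1/2, 3/5, 3/5, 11/15, 11/15, 23/30, 1]
j=0: u_0=17/160 ∈ [0, 4/15) → index 0
j=1: u_1=37/160 ∈ [0, 4/15) → index 0
j=2: u_2=57/160 ∈ [4/15, 1/2) → index 1
j=3: u_3=77/160 ∈ [4/15, 1/2) → index 1
j=4: u_4=97/160 ∈ [3/5, 11/15) → index 4
j=5: u_5=117/160 ∈ [3/5, 11/15) → index 4
j=6: u_6=137/160 ∈ [23/30, 1) → index 7
j=7: u_7=157/160 ∈ [23/30, 1) → index 7

0 0 1 1 4 4 7 7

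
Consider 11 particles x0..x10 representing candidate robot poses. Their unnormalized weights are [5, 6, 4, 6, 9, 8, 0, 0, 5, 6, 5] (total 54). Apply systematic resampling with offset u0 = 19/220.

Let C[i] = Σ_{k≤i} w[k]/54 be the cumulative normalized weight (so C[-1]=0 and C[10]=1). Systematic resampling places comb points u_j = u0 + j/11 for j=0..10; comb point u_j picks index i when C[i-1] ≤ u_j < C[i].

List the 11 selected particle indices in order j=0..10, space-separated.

C = [5/54, 11/54, 5/18, 7/18, 5/9, 19/27, 19/27, 19/27, 43/54, 49/54, 1]
j=0: u_0=19/220 ∈ [0, 5/54) → index 0
j=1: u_1=39/220 ∈ [5/54, 11/54) → index 1
j=2: u_2=59/220 ∈ [11/54, 5/18) → index 2
j=3: u_3=79/220 ∈ [5/18, 7/18) → index 3
j=4: u_4=9/20 ∈ [7/18, 5/9) → index 4
j=5: u_5=119/220 ∈ [7/18, 5/9) → index 4
j=6: u_6=139/220 ∈ [5/9, 19/27) → index 5
j=7: u_7=159/220 ∈ [19/27, 43/54) → index 8
j=8: u_8=179/220 ∈ [43/54, 49/54) → index 9
j=9: u_9=199/220 ∈ [43/54, 49/54) → index 9
j=10: u_10=219/220 ∈ [49/54, 1) → index 10

0 1 2 3 4 4 5 8 9 9 10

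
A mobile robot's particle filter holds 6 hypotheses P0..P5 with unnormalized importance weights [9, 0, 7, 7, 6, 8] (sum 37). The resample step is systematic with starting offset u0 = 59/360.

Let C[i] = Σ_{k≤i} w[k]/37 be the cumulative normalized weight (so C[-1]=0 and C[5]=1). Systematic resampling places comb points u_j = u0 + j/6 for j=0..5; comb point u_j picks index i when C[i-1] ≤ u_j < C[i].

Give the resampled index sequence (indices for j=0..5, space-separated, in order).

0 2 3 4 5 5

C = [9/37, 9/37, 16/37, 23/37, 29/37, 1]
j=0: u_0=59/360 ∈ [0, 9/37) → index 0
j=1: u_1=119/360 ∈ [9/37, 16/37) → index 2
j=2: u_2=179/360 ∈ [16/37, 23/37) → index 3
j=3: u_3=239/360 ∈ [23/37, 29/37) → index 4
j=4: u_4=299/360 ∈ [29/37, 1) → index 5
j=5: u_5=359/360 ∈ [29/37, 1) → index 5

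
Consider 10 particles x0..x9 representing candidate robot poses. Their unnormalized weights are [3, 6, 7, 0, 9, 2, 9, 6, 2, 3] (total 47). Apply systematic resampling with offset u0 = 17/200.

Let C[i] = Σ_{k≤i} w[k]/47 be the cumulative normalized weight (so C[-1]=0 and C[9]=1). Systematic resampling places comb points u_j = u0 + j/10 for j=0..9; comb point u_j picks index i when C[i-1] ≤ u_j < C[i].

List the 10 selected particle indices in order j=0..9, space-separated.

1 1 2 4 4 6 6 7 7 9

C = [3/47, 9/47, 16/47, 16/47, 25/47, 27/47, 36/47, 42/47, 44/47, 1]
j=0: u_0=17/200 ∈ [3/47, 9/47) → index 1
j=1: u_1=37/200 ∈ [3/47, 9/47) → index 1
j=2: u_2=57/200 ∈ [9/47, 16/47) → index 2
j=3: u_3=77/200 ∈ [16/47, 25/47) → index 4
j=4: u_4=97/200 ∈ [16/47, 25/47) → index 4
j=5: u_5=117/200 ∈ [27/47, 36/47) → index 6
j=6: u_6=137/200 ∈ [27/47, 36/47) → index 6
j=7: u_7=157/200 ∈ [36/47, 42/47) → index 7
j=8: u_8=177/200 ∈ [36/47, 42/47) → index 7
j=9: u_9=197/200 ∈ [44/47, 1) → index 9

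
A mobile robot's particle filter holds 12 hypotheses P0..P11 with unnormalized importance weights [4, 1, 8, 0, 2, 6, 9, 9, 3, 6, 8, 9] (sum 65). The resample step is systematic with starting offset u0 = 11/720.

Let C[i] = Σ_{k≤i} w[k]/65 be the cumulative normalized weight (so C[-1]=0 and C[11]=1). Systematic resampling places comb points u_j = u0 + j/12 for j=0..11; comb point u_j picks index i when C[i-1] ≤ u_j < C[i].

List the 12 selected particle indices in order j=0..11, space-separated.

0 2 2 5 6 6 7 7 9 10 10 11

C = [4/65, 1/13, 1/5, 1/5, 3/13, 21/65, 6/13, 3/5, 42/65, 48/65, 56/65, 1]
j=0: u_0=11/720 ∈ [0, 4/65) → index 0
j=1: u_1=71/720 ∈ [1/13, 1/5) → index 2
j=2: u_2=131/720 ∈ [1/13, 1/5) → index 2
j=3: u_3=191/720 ∈ [3/13, 21/65) → index 5
j=4: u_4=251/720 ∈ [21/65, 6/13) → index 6
j=5: u_5=311/720 ∈ [21/65, 6/13) → index 6
j=6: u_6=371/720 ∈ [6/13, 3/5) → index 7
j=7: u_7=431/720 ∈ [6/13, 3/5) → index 7
j=8: u_8=491/720 ∈ [42/65, 48/65) → index 9
j=9: u_9=551/720 ∈ [48/65, 56/65) → index 10
j=10: u_10=611/720 ∈ [48/65, 56/65) → index 10
j=11: u_11=671/720 ∈ [56/65, 1) → index 11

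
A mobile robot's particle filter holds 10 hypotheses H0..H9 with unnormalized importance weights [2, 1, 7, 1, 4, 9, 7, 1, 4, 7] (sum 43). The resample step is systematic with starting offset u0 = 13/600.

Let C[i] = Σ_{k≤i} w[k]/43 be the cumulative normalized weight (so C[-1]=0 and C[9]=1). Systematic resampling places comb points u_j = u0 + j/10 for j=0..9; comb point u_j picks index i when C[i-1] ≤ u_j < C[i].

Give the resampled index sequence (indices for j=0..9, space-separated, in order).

0 2 2 4 5 5 6 7 8 9

C = [2/43, 3/43, 10/43, 11/43, 15/43, 24/43, 31/43, 32/43, 36/43, 1]
j=0: u_0=13/600 ∈ [0, 2/43) → index 0
j=1: u_1=73/600 ∈ [3/43, 10/43) → index 2
j=2: u_2=133/600 ∈ [3/43, 10/43) → index 2
j=3: u_3=193/600 ∈ [11/43, 15/43) → index 4
j=4: u_4=253/600 ∈ [15/43, 24/43) → index 5
j=5: u_5=313/600 ∈ [15/43, 24/43) → index 5
j=6: u_6=373/600 ∈ [24/43, 31/43) → index 6
j=7: u_7=433/600 ∈ [31/43, 32/43) → index 7
j=8: u_8=493/600 ∈ [32/43, 36/43) → index 8
j=9: u_9=553/600 ∈ [36/43, 1) → index 9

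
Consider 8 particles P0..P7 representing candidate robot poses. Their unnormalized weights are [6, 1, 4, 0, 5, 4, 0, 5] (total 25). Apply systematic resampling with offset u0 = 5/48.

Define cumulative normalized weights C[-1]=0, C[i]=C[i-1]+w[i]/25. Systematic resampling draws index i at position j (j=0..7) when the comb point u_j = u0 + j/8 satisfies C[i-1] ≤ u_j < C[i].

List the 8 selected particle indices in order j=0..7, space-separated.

0 0 2 4 4 5 7 7

C = [6/25, 7/25, 11/25, 11/25, 16/25, 4/5, 4/5, 1]
j=0: u_0=5/48 ∈ [0, 6/25) → index 0
j=1: u_1=11/48 ∈ [0, 6/25) → index 0
j=2: u_2=17/48 ∈ [7/25, 11/25) → index 2
j=3: u_3=23/48 ∈ [11/25, 16/25) → index 4
j=4: u_4=29/48 ∈ [11/25, 16/25) → index 4
j=5: u_5=35/48 ∈ [16/25, 4/5) → index 5
j=6: u_6=41/48 ∈ [4/5, 1) → index 7
j=7: u_7=47/48 ∈ [4/5, 1) → index 7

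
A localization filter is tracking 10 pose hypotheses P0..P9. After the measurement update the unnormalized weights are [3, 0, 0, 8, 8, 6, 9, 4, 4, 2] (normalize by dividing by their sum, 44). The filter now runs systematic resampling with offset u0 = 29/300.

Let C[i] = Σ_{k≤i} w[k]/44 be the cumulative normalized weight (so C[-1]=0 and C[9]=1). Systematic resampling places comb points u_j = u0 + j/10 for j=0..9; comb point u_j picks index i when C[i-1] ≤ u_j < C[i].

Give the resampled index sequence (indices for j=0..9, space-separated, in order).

C = [3/44, 3/44, 3/44, 1/4, 19/44, 25/44, 17/22, 19/22, 21/22, 1]
j=0: u_0=29/300 ∈ [3/44, 1/4) → index 3
j=1: u_1=59/300 ∈ [3/44, 1/4) → index 3
j=2: u_2=89/300 ∈ [1/4, 19/44) → index 4
j=3: u_3=119/300 ∈ [1/4, 19/44) → index 4
j=4: u_4=149/300 ∈ [19/44, 25/44) → index 5
j=5: u_5=179/300 ∈ [25/44, 17/22) → index 6
j=6: u_6=209/300 ∈ [25/44, 17/22) → index 6
j=7: u_7=239/300 ∈ [17/22, 19/22) → index 7
j=8: u_8=269/300 ∈ [19/22, 21/22) → index 8
j=9: u_9=299/300 ∈ [21/22, 1) → index 9

3 3 4 4 5 6 6 7 8 9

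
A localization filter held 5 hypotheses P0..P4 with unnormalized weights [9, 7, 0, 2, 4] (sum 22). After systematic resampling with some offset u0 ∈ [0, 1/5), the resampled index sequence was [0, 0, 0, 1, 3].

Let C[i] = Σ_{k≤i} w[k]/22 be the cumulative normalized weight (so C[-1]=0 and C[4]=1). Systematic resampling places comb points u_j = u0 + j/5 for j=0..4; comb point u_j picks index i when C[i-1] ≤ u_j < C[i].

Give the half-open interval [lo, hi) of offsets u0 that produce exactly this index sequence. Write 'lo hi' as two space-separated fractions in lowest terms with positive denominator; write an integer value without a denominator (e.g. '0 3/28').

C = [9/22, 8/11, 8/11, 9/11, 1]
j=0 picked index 0: u0 ∈ [0, 9/22)
j=1 picked index 0: u0 ∈ [-1/5, 23/110)
j=2 picked index 0: u0 ∈ [-2/5, 1/110)
j=3 picked index 1: u0 ∈ [-21/110, 7/55)
j=4 picked index 3: u0 ∈ [-4/55, 1/55)
intersection: [0, 1/110)

0 1/110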